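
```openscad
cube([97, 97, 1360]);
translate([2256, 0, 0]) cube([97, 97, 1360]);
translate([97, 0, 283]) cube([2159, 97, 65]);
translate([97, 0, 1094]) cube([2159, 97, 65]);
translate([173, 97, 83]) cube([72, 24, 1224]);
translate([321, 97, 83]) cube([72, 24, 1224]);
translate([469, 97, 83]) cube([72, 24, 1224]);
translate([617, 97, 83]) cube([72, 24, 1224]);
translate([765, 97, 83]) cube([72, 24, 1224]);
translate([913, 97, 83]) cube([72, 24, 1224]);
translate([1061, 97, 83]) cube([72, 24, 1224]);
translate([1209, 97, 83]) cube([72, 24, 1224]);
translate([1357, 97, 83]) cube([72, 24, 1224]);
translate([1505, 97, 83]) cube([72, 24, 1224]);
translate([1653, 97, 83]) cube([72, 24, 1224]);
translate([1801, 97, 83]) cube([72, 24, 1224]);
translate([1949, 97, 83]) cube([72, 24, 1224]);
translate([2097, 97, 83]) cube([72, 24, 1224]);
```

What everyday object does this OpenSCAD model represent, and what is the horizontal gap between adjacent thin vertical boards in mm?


A fence section. The picket gap is 76 mm.

Two posts, two rails, 14 pickets — a fence section. Span 2159 mm holds 14 pickets of 72 mm with 15 equal gaps: ⌊(2159 − 14·72) / 15⌋ = 76 mm.


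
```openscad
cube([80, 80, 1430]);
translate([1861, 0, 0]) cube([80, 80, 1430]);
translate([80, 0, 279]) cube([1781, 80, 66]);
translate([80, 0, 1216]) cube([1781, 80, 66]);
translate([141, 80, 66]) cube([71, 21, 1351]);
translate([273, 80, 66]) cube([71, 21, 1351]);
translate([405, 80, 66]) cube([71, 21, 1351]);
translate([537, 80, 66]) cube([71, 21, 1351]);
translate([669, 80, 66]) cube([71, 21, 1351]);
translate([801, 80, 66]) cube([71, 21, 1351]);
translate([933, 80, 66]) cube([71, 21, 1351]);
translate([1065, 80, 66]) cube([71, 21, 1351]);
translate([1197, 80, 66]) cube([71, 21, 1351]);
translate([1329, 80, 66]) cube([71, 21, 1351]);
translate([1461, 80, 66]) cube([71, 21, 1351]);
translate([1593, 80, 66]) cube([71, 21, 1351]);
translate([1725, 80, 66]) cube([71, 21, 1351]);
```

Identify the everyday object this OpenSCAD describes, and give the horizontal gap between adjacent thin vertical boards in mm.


A fence section. The picket gap is 61 mm.

Two posts, two rails, 13 pickets — a fence section. Span 1781 mm holds 13 pickets of 71 mm with 14 equal gaps: ⌊(1781 − 13·71) / 14⌋ = 61 mm.


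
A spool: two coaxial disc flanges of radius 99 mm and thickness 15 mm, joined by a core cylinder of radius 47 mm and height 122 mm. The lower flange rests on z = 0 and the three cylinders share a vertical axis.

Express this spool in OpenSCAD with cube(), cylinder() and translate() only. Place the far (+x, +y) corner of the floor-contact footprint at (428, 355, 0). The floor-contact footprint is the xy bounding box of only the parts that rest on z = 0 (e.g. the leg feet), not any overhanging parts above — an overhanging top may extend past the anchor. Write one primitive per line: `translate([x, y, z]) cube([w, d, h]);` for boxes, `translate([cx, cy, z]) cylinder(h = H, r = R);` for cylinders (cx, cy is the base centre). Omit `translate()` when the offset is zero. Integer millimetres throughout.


translate([329, 256, 0]) cylinder(h = 15, r = 99);
translate([329, 256, 15]) cylinder(h = 122, r = 47);
translate([329, 256, 137]) cylinder(h = 15, r = 99);


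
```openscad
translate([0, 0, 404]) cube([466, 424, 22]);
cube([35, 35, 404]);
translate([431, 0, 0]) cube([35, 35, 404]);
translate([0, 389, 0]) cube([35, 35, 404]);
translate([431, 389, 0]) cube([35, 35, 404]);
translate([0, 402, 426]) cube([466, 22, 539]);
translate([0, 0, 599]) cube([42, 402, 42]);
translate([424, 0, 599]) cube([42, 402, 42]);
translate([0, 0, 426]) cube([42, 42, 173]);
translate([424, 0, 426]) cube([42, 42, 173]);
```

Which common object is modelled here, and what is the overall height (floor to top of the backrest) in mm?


A chair. The overall height is 965 mm.

A slab on four corner posts with a tall panel at the back — a chair. The seat slab sits at z = 404 with thickness 22, and the 539 mm backrest starts at the seat top, so the overall height is 404 + 22 + 539 = 965 mm.


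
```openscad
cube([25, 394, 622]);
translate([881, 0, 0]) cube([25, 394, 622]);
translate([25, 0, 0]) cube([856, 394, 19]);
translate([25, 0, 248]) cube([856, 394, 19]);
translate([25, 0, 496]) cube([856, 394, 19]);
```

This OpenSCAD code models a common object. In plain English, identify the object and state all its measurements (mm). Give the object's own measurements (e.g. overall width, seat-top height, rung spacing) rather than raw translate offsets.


An open bookshelf. Two side panels, each 25 mm thick, 394 mm deep and 622 mm tall, stand 906 mm apart (outside-to-outside). Between them sit 3 shelves, each 19 mm thick and 394 mm deep, spanning the full gap between the sides. The bottom shelf rests on the floor (its underside at z = 0) and the clear gap between one shelf's top and the next shelf's underside is 229 mm.


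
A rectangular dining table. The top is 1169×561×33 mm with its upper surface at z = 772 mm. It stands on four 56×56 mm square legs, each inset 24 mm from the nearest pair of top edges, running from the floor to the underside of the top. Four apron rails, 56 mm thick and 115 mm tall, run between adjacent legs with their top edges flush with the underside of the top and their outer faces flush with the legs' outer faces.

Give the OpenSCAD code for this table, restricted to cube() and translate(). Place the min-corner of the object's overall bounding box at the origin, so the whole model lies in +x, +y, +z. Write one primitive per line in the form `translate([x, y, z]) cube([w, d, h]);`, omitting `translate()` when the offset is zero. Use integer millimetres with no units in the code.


translate([0, 0, 739]) cube([1169, 561, 33]);
translate([24, 24, 0]) cube([56, 56, 739]);
translate([1089, 24, 0]) cube([56, 56, 739]);
translate([24, 481, 0]) cube([56, 56, 739]);
translate([1089, 481, 0]) cube([56, 56, 739]);
translate([80, 24, 624]) cube([1009, 56, 115]);
translate([80, 481, 624]) cube([1009, 56, 115]);
translate([24, 80, 624]) cube([56, 401, 115]);
translate([1089, 80, 624]) cube([56, 401, 115]);


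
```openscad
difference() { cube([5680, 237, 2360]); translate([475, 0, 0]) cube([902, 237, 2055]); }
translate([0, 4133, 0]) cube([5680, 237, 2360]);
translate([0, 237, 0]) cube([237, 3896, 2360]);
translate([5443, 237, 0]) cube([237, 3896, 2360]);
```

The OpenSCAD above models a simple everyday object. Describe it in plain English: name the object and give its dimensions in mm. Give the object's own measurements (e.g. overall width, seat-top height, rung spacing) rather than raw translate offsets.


A single room: four walls, each 2360 mm tall and 237 mm thick, enclosing an outside footprint 5680×4370 mm (x × y), no floor or roof. The front and back walls (−y and +y sides) run the full x-width; the side walls fit between their inner faces. A door opening 902 mm wide and 2055 mm tall is cut through the front wall from the floor up, its −x edge 475 mm from the wall's −x end.


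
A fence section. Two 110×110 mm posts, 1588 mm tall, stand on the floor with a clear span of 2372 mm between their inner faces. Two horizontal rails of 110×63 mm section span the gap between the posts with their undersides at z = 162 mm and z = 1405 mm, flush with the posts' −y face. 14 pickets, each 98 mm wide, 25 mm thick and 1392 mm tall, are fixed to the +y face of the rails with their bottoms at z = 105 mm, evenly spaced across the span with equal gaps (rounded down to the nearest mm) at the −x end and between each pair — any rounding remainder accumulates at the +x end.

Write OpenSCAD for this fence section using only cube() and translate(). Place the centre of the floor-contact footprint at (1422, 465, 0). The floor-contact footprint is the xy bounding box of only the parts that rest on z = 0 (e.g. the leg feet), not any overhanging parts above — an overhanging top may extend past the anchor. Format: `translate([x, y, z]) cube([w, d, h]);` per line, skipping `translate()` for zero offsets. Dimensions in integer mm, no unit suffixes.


translate([126, 410, 0]) cube([110, 110, 1588]);
translate([2608, 410, 0]) cube([110, 110, 1588]);
translate([236, 410, 162]) cube([2372, 110, 63]);
translate([236, 410, 1405]) cube([2372, 110, 63]);
translate([302, 520, 105]) cube([98, 25, 1392]);
translate([466, 520, 105]) cube([98, 25, 1392]);
translate([630, 520, 105]) cube([98, 25, 1392]);
translate([794, 520, 105]) cube([98, 25, 1392]);
translate([958, 520, 105]) cube([98, 25, 1392]);
translate([1122, 520, 105]) cube([98, 25, 1392]);
translate([1286, 520, 105]) cube([98, 25, 1392]);
translate([1450, 520, 105]) cube([98, 25, 1392]);
translate([1614, 520, 105]) cube([98, 25, 1392]);
translate([1778, 520, 105]) cube([98, 25, 1392]);
translate([1942, 520, 105]) cube([98, 25, 1392]);
translate([2106, 520, 105]) cube([98, 25, 1392]);
translate([2270, 520, 105]) cube([98, 25, 1392]);
translate([2434, 520, 105]) cube([98, 25, 1392]);


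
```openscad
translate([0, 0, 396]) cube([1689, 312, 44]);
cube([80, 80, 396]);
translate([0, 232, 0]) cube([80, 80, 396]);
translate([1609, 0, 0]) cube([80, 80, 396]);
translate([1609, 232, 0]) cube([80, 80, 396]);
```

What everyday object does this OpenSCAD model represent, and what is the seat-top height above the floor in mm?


A bench. The seat-top height is 440 mm.

A long slab on four corner posts — a bench. The slab sits at z = 396 with thickness 44, so the top is 396 + 44 = 440 mm.


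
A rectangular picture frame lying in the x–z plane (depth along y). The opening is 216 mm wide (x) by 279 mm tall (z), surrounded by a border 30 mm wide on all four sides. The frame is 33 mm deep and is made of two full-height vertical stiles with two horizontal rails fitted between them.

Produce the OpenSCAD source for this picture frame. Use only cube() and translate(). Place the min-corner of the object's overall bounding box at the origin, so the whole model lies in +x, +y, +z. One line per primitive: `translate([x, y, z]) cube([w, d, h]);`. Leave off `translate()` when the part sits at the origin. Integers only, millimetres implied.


cube([30, 33, 339]);
translate([246, 0, 0]) cube([30, 33, 339]);
translate([30, 0, 0]) cube([216, 33, 30]);
translate([30, 0, 309]) cube([216, 33, 30]);


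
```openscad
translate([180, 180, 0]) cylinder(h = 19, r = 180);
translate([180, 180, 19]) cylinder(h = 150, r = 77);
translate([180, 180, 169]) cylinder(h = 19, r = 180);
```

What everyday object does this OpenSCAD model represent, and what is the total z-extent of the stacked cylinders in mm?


A spool. The overall height is 188 mm.

Three coaxial cylinders, large–small–large — a spool. Two 19 mm flanges and a 150 mm core give 19 + 150 + 19 = 188 mm.


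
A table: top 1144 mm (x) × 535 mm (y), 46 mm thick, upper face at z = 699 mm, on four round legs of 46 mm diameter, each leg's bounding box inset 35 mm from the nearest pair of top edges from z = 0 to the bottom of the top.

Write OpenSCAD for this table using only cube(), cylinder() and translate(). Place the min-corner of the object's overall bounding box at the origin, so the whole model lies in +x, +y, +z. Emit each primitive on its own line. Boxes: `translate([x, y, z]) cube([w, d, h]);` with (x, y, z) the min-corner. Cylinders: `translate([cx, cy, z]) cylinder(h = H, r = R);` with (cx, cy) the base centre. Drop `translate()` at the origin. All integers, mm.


translate([0, 0, 653]) cube([1144, 535, 46]);
translate([58, 58, 0]) cylinder(h = 653, r = 23);
translate([1086, 58, 0]) cylinder(h = 653, r = 23);
translate([58, 477, 0]) cylinder(h = 653, r = 23);
translate([1086, 477, 0]) cylinder(h = 653, r = 23);


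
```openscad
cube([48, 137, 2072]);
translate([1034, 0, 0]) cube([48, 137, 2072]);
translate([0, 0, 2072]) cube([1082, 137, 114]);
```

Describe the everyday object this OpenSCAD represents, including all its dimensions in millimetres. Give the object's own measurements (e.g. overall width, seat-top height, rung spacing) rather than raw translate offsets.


A door frame. The clear opening is 986 mm wide and 2072 mm high. Two 48 mm wide jambs, 137 mm deep, stand either side of the opening from the floor to the top of the opening. A 114 mm thick head sits across the top of both jambs, spanning the full outside width of the frame.


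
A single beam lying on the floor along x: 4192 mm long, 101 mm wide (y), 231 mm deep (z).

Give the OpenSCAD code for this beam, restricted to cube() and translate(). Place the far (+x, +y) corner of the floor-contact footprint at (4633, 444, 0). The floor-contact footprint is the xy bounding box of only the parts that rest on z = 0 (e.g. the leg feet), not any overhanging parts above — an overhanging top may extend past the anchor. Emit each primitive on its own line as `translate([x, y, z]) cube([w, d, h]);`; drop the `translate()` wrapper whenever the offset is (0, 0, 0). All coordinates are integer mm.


translate([441, 343, 0]) cube([4192, 101, 231]);


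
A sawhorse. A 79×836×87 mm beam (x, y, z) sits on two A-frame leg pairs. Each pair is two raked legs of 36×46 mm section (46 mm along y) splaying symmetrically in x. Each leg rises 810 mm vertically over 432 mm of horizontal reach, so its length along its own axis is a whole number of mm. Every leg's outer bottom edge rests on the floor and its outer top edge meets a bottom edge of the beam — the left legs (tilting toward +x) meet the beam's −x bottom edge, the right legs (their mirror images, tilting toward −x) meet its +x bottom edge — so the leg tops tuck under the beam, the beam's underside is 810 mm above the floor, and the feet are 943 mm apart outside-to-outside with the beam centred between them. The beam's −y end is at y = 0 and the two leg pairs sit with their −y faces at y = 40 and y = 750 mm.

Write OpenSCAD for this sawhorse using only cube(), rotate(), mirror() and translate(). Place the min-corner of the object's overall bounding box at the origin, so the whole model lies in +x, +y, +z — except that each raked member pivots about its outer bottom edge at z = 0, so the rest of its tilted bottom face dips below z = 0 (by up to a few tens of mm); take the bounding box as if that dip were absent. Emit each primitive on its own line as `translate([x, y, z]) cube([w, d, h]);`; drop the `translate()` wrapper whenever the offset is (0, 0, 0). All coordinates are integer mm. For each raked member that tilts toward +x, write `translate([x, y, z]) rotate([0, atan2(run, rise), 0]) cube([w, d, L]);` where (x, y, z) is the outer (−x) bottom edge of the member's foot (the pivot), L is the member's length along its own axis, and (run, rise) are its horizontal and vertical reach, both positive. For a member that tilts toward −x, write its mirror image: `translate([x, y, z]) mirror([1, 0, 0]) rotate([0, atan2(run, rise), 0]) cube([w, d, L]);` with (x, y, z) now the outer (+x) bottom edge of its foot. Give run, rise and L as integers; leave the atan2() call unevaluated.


// leg length = √(432² + 810²) = 918
// right-leg outer foot x = 2·432 + 79 = 943
// beam min-corner = (432, 0, 810)
translate([432, 0, 810]) cube([79, 836, 87]);
translate([0, 40, 0]) rotate([0, atan2(432, 810), 0]) cube([36, 46, 918]);
translate([943, 40, 0]) mirror([1, 0, 0]) rotate([0, atan2(432, 810), 0]) cube([36, 46, 918]);
translate([0, 750, 0]) rotate([0, atan2(432, 810), 0]) cube([36, 46, 918]);
translate([943, 750, 0]) mirror([1, 0, 0]) rotate([0, atan2(432, 810), 0]) cube([36, 46, 918]);


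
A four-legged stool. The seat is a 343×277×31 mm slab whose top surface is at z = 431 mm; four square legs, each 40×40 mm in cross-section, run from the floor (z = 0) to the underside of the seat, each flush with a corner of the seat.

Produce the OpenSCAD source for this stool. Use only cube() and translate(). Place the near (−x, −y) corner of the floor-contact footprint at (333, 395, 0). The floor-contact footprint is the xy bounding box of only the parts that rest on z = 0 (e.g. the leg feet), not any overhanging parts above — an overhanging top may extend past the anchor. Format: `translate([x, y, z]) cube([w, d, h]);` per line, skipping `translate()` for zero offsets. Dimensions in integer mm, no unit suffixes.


// leg_h = 431 - 31 = 400
translate([333, 395, 400]) cube([343, 277, 31]);
translate([333, 395, 0]) cube([40, 40, 400]);
translate([636, 395, 0]) cube([40, 40, 400]);
translate([333, 632, 0]) cube([40, 40, 400]);
translate([636, 632, 0]) cube([40, 40, 400]);


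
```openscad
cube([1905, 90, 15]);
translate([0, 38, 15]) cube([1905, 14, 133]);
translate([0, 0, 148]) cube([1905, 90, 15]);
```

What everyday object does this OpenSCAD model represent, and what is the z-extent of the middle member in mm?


An I-beam. The web height is 133 mm.

Two wide flanges with a thin centred web — an I-beam. Overall 163 mm minus two 15 mm flanges gives a web of 163 − 2·15 = 133 mm.


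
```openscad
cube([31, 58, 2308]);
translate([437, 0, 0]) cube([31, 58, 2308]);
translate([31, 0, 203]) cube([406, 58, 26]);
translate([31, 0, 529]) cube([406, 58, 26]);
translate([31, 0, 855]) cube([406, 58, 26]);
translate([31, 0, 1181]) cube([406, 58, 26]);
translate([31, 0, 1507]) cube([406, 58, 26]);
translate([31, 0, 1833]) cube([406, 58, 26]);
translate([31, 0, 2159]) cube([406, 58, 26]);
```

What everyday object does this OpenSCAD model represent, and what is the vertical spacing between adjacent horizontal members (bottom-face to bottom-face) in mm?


A ladder. The rung spacing is 326 mm.

Two tall 31×58 posts with 7 short bars between them — a ladder. Adjacent rungs sit at z = 203 and z = 529, so the spacing is 529 − 203 = 326 mm.


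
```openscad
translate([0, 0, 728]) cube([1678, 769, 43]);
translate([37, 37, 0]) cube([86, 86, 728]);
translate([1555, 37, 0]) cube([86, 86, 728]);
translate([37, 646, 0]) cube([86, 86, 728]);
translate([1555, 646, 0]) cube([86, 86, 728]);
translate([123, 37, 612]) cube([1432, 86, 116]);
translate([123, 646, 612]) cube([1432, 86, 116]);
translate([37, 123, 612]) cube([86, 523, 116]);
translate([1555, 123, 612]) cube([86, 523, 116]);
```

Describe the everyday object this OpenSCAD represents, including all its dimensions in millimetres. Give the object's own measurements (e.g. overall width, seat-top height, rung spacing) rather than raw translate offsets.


A rectangular dining table. The top is 1678×769×43 mm with its upper surface at z = 771 mm. It stands on four 86×86 mm square legs, each inset 37 mm from the nearest pair of top edges, running from the floor to the underside of the top. Four apron rails, 86 mm thick and 116 mm tall, run between adjacent legs with their top edges flush with the underside of the top and their outer faces flush with the legs' outer faces.


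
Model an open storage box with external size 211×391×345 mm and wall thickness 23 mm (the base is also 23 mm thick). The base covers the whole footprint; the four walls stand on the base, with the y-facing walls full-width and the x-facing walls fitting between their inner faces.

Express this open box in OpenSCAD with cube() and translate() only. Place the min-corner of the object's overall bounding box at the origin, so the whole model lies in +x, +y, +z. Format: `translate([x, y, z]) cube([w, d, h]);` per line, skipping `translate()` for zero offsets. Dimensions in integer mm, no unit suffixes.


cube([211, 391, 23]);
translate([0, 0, 23]) cube([211, 23, 322]);
translate([0, 368, 23]) cube([211, 23, 322]);
translate([0, 23, 23]) cube([23, 345, 322]);
translate([188, 23, 23]) cube([23, 345, 322]);


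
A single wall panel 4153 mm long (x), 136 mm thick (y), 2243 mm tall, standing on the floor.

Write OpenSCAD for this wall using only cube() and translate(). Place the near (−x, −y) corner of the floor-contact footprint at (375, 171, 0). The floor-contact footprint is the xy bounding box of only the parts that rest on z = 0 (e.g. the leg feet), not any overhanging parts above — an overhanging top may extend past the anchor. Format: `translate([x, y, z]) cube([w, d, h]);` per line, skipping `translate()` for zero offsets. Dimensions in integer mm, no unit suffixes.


translate([375, 171, 0]) cube([4153, 136, 2243]);


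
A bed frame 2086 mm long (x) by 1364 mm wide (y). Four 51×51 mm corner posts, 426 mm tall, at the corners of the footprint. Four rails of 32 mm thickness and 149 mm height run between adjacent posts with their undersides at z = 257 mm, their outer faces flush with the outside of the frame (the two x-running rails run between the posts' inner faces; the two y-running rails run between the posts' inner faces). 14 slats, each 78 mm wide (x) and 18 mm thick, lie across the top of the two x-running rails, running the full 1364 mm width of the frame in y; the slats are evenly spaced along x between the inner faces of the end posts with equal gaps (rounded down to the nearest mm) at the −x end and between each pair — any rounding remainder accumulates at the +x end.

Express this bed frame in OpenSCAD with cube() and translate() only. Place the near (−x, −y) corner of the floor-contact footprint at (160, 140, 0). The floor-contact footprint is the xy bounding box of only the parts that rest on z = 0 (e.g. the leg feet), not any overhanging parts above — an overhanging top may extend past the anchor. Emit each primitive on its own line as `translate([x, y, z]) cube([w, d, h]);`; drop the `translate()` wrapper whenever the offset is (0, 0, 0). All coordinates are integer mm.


translate([160, 140, 0]) cube([51, 51, 426]);
translate([160, 1453, 0]) cube([51, 51, 426]);
translate([2195, 140, 0]) cube([51, 51, 426]);
translate([2195, 1453, 0]) cube([51, 51, 426]);
translate([211, 140, 257]) cube([1984, 32, 149]);
translate([211, 1472, 257]) cube([1984, 32, 149]);
translate([160, 191, 257]) cube([32, 1262, 149]);
translate([2214, 191, 257]) cube([32, 1262, 149]);
translate([270, 140, 406]) cube([78, 1364, 18]);
translate([407, 140, 406]) cube([78, 1364, 18]);
translate([544, 140, 406]) cube([78, 1364, 18]);
translate([681, 140, 406]) cube([78, 1364, 18]);
translate([818, 140, 406]) cube([78, 1364, 18]);
translate([955, 140, 406]) cube([78, 1364, 18]);
translate([1092, 140, 406]) cube([78, 1364, 18]);
translate([1229, 140, 406]) cube([78, 1364, 18]);
translate([1366, 140, 406]) cube([78, 1364, 18]);
translate([1503, 140, 406]) cube([78, 1364, 18]);
translate([1640, 140, 406]) cube([78, 1364, 18]);
translate([1777, 140, 406]) cube([78, 1364, 18]);
translate([1914, 140, 406]) cube([78, 1364, 18]);
translate([2051, 140, 406]) cube([78, 1364, 18]);


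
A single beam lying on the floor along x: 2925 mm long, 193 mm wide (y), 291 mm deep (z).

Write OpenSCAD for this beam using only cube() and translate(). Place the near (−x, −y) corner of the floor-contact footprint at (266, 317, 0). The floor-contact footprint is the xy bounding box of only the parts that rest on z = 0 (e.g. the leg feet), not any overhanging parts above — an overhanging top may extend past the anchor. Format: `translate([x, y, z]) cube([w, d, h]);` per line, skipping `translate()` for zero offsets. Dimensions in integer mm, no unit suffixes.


translate([266, 317, 0]) cube([2925, 193, 291]);


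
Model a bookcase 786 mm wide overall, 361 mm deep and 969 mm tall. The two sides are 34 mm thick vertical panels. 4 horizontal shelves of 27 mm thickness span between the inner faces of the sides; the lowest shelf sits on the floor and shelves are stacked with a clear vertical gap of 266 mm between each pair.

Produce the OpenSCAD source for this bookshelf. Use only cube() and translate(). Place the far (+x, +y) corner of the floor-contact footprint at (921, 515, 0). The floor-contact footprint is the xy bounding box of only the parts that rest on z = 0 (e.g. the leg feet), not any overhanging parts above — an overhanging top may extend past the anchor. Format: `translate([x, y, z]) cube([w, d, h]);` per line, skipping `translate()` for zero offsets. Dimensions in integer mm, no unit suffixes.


translate([135, 154, 0]) cube([34, 361, 969]);
translate([887, 154, 0]) cube([34, 361, 969]);
translate([169, 154, 0]) cube([718, 361, 27]);
translate([169, 154, 293]) cube([718, 361, 27]);
translate([169, 154, 586]) cube([718, 361, 27]);
translate([169, 154, 879]) cube([718, 361, 27]);


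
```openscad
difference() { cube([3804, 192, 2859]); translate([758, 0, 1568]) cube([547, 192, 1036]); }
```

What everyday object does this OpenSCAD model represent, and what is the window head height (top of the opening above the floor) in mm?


A wall with a window opening. The window head height is 2604 mm.

A wall with a rectangular opening subtracted — a window. Sill at z = 1568, opening 1036 mm tall, so the head is at 1568 + 1036 = 2604 mm.


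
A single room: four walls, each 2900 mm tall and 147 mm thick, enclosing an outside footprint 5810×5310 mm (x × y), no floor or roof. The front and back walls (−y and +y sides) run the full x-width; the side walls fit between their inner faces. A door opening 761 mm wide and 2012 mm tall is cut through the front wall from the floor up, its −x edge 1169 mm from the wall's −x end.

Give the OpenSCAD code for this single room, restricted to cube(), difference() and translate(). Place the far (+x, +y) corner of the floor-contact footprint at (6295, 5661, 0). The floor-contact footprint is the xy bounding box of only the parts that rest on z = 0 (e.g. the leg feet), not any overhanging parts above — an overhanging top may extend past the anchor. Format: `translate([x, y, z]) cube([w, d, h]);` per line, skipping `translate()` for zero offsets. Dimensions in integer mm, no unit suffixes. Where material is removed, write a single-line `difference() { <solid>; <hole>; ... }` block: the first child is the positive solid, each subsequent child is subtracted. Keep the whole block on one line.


difference() { translate([485, 351, 0]) cube([5810, 147, 2900]); translate([1654, 351, 0]) cube([761, 147, 2012]); }
translate([485, 5514, 0]) cube([5810, 147, 2900]);
translate([485, 498, 0]) cube([147, 5016, 2900]);
translate([6148, 498, 0]) cube([147, 5016, 2900]);


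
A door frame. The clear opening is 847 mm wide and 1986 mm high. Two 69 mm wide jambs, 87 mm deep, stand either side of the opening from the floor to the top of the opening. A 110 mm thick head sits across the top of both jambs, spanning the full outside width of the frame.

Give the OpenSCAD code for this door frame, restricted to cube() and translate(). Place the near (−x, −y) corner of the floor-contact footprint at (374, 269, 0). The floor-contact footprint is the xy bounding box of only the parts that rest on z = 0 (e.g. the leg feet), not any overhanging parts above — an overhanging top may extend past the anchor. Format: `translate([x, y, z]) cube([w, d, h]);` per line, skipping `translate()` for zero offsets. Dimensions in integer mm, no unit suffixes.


translate([374, 269, 0]) cube([69, 87, 1986]);
translate([1290, 269, 0]) cube([69, 87, 1986]);
translate([374, 269, 1986]) cube([985, 87, 110]);


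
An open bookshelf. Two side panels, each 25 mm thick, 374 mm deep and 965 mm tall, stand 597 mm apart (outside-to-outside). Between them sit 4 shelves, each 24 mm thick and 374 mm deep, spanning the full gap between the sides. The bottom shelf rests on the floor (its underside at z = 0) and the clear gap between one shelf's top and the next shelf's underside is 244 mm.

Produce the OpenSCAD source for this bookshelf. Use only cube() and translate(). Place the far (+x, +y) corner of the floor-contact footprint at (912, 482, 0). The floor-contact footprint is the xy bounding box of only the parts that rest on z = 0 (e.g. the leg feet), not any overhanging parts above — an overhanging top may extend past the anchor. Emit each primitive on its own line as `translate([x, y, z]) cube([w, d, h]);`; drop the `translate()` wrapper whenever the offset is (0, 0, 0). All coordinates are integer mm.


translate([315, 108, 0]) cube([25, 374, 965]);
translate([887, 108, 0]) cube([25, 374, 965]);
translate([340, 108, 0]) cube([547, 374, 24]);
translate([340, 108, 268]) cube([547, 374, 24]);
translate([340, 108, 536]) cube([547, 374, 24]);
translate([340, 108, 804]) cube([547, 374, 24]);


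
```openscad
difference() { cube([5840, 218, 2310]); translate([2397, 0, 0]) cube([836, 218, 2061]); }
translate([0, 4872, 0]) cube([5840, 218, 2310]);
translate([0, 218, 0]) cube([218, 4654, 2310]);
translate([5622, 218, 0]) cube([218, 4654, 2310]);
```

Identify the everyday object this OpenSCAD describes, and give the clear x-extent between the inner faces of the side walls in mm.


A single room. The interior width is 5404 mm.

Four walls enclosing a rectangle with a door in the front wall — a room. Outside width 5840 minus two 218 mm walls gives 5404 mm.


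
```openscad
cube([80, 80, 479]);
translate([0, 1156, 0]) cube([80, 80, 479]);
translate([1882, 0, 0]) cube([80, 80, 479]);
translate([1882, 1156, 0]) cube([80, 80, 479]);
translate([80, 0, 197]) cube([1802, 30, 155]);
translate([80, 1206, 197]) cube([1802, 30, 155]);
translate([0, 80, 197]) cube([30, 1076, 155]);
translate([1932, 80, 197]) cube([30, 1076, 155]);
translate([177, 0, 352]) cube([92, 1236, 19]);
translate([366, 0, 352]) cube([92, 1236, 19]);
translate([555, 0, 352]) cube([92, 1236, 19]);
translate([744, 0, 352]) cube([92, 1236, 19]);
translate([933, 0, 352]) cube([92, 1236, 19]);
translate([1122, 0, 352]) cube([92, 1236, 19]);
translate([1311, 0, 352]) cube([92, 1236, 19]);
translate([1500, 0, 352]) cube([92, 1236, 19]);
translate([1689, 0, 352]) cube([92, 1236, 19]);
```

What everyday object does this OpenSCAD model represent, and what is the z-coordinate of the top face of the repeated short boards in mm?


A bed frame. The slat-top height is 371 mm.

Four posts, four rails, and a row of slats — a bed frame. Slats sit on the rails at z = 197 + 155 = 352; with slat thickness 19, the top is 371 mm.


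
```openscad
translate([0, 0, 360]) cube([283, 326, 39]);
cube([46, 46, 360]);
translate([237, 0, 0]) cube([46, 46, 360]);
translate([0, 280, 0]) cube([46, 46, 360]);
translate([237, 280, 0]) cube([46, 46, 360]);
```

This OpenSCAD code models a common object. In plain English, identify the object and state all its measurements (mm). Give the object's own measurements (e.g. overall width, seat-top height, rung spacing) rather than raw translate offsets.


A four-legged stool. The seat is a 283×326×39 mm slab whose top surface is at z = 399 mm; four square legs, each 46×46 mm in cross-section, run from the floor (z = 0) to the underside of the seat, each flush with a corner of the seat.


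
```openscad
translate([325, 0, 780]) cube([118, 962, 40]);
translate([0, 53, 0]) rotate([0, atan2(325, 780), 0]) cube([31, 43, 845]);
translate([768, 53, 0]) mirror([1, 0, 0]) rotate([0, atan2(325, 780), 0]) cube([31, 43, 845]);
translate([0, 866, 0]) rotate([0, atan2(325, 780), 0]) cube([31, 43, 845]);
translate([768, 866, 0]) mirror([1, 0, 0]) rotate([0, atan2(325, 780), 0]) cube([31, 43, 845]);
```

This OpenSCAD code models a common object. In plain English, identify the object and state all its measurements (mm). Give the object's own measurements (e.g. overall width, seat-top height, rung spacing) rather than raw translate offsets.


A sawhorse. A 118×962×40 mm beam (x, y, z) sits on two A-frame leg pairs. Each pair is two raked legs of 31×43 mm section (43 mm along y) splaying symmetrically in x. Each leg rises 780 mm vertically over 325 mm of horizontal reach and is 845 mm long along its own axis. Every leg's outer bottom edge rests on the floor and its outer top edge meets a bottom edge of the beam — the left legs (tilting toward +x) meet the beam's −x bottom edge, the right legs (their mirror images, tilting toward −x) meet its +x bottom edge — so the leg tops tuck under the beam, the beam's underside is 780 mm above the floor, and the feet are 768 mm apart outside-to-outside with the beam centred between them. The two leg pairs are set in 53 mm from either end of the beam.


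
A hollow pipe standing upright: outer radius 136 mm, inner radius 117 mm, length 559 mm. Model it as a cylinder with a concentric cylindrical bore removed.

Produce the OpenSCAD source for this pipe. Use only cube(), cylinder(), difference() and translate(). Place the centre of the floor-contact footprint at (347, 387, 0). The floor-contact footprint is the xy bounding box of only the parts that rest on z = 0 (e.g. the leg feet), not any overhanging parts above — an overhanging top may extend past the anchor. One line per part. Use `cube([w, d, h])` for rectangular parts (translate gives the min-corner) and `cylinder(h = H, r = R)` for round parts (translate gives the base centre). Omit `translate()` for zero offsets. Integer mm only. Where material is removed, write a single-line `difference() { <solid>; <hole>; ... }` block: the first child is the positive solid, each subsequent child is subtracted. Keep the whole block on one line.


difference() { translate([347, 387, 0]) cylinder(h = 559, r = 136); translate([347, 387, 0]) cylinder(h = 559, r = 117); }


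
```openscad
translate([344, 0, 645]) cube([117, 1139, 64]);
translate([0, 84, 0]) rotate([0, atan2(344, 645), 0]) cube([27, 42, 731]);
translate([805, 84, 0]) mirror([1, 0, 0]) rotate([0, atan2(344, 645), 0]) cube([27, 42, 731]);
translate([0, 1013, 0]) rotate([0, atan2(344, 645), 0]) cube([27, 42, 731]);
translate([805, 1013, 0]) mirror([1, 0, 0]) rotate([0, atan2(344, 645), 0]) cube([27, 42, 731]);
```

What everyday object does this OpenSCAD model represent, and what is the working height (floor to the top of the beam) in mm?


A sawhorse. The overall height is 709 mm.

A beam across two mirrored pairs of raked legs — a sawhorse. The beam's underside is at z = 645 (matching the legs' vertical rise in atan2(344, 645)) and the beam is 64 mm tall, so its top is at 645 + 64 = 709 mm. The raked legs top out at the beam's underside, so that is the highest point.


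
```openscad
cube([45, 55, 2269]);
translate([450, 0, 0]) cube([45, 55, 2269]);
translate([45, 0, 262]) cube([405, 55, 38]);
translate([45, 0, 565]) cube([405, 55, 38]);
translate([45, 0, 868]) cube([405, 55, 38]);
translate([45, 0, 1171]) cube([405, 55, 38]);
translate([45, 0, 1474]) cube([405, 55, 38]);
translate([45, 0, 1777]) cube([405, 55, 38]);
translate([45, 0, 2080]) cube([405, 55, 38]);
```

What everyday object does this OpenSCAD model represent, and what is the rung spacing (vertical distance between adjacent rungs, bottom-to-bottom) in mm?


A ladder. The rung spacing is 303 mm.

Two tall 45×55 posts with 7 short bars between them — a ladder. Adjacent rungs sit at z = 262 and z = 565, so the spacing is 565 − 262 = 303 mm.


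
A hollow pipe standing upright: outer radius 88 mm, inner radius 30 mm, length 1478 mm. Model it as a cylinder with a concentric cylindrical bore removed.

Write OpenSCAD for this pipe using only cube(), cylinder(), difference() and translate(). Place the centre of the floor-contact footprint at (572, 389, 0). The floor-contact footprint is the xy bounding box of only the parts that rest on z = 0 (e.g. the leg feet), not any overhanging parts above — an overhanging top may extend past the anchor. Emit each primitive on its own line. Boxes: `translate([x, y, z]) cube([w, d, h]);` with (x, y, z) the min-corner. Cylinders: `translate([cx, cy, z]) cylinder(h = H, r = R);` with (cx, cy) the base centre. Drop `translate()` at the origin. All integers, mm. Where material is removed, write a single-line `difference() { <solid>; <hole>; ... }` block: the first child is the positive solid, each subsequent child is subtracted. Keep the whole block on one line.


difference() { translate([572, 389, 0]) cylinder(h = 1478, r = 88); translate([572, 389, 0]) cylinder(h = 1478, r = 30); }


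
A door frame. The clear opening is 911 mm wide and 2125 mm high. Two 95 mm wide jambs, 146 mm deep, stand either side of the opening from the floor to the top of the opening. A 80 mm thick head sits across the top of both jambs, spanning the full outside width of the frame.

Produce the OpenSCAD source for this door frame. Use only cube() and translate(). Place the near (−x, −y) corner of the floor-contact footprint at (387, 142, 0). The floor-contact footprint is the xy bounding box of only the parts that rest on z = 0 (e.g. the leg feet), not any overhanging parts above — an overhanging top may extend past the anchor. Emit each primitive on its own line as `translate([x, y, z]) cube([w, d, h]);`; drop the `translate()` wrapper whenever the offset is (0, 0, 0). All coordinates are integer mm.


translate([387, 142, 0]) cube([95, 146, 2125]);
translate([1393, 142, 0]) cube([95, 146, 2125]);
translate([387, 142, 2125]) cube([1101, 146, 80]);


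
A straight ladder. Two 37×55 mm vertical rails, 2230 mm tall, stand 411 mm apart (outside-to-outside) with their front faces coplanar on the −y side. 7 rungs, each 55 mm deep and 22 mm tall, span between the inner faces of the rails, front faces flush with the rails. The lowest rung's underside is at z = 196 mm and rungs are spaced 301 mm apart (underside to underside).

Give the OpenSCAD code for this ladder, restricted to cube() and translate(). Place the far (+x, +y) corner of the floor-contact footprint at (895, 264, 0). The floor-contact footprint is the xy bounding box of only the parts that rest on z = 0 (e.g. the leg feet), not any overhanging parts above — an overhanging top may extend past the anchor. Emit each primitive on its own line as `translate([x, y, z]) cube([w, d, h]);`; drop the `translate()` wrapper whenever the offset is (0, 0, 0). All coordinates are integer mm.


translate([484, 209, 0]) cube([37, 55, 2230]);
translate([858, 209, 0]) cube([37, 55, 2230]);
translate([521, 209, 196]) cube([337, 55, 22]);
translate([521, 209, 497]) cube([337, 55, 22]);
translate([521, 209, 798]) cube([337, 55, 22]);
translate([521, 209, 1099]) cube([337, 55, 22]);
translate([521, 209, 1400]) cube([337, 55, 22]);
translate([521, 209, 1701]) cube([337, 55, 22]);
translate([521, 209, 2002]) cube([337, 55, 22]);


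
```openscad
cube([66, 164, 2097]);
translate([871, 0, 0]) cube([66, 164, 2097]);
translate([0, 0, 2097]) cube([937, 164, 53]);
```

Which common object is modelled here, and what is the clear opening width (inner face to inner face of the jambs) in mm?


A door frame. The clear opening width is 805 mm.

Two 2097 mm tall posts with a header on top — a door frame. The left jamb is 66 mm wide at x = 0; the right jamb starts at x = 871. The clear opening is 871 − 66 = 805 mm.


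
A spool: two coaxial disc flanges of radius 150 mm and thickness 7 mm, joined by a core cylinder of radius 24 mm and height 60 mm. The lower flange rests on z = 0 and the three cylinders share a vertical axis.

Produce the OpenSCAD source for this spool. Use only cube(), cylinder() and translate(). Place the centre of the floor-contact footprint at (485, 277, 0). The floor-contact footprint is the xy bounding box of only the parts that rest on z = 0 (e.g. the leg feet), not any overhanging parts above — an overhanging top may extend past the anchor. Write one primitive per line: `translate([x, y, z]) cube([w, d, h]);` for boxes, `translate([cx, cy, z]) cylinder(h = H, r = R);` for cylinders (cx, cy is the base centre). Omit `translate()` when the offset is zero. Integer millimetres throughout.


translate([485, 277, 0]) cylinder(h = 7, r = 150);
translate([485, 277, 7]) cylinder(h = 60, r = 24);
translate([485, 277, 67]) cylinder(h = 7, r = 150);


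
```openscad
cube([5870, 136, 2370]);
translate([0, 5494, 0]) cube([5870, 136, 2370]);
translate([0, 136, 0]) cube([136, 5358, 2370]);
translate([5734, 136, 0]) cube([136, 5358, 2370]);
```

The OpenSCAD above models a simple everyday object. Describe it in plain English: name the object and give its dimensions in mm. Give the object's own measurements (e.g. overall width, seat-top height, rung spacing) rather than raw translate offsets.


The wall frame of a small rectangular building: four walls, each 2370 mm tall and 136 mm thick, enclosing a footprint 5870 mm (x) by 5630 mm (y) outside-to-outside, with no floor or roof. The front and back walls (the −y and +y sides) span the full width; the two side walls fit between them.
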